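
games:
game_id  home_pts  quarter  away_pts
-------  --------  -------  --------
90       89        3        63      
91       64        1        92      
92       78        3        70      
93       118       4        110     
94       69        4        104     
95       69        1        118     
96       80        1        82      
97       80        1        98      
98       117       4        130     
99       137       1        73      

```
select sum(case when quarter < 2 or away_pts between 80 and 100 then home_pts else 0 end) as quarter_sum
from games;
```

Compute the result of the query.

game_id=90: ✗
game_id=91: ✓ → 64
game_id=92: ✗
game_id=93: ✗
game_id=94: ✗
game_id=95: ✓ → 69
game_id=96: ✓ → 80
game_id=97: ✓ → 80
game_id=98: ✗
game_id=99: ✓ → 137
quarter_sum = 64 + 69 + 80 + 80 + 137 = 430

430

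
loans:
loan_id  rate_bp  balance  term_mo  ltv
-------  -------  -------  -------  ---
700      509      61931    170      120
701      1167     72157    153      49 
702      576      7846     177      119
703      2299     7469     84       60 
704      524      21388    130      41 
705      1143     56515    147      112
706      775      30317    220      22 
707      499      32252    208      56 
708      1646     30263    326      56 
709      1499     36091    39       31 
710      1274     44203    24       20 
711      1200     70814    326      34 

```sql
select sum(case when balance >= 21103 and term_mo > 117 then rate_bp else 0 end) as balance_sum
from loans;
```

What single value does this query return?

loan_id=700: ✓ → 509
loan_id=701: ✓ → 1167
loan_id=702: ✗
loan_id=703: ✗
loan_id=704: ✓ → 524
loan_id=705: ✓ → 1143
loan_id=706: ✓ → 775
loan_id=707: ✓ → 499
loan_id=708: ✓ → 1646
loan_id=709: ✗
loan_id=710: ✗
loan_id=711: ✓ → 1200
balance_sum = 509 + 1167 + 524 + 1143 + 775 + 499 + 1646 + 1200 = 7463

7463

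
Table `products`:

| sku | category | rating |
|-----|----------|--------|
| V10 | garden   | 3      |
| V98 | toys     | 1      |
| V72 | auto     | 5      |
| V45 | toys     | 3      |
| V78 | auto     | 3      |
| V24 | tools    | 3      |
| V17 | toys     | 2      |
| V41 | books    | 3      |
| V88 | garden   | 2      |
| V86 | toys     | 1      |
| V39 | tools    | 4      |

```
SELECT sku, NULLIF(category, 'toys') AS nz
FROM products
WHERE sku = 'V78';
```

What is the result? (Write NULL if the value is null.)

auto

sku = V78: category=auto, rating=3.
category=auto vs toys: differ → auto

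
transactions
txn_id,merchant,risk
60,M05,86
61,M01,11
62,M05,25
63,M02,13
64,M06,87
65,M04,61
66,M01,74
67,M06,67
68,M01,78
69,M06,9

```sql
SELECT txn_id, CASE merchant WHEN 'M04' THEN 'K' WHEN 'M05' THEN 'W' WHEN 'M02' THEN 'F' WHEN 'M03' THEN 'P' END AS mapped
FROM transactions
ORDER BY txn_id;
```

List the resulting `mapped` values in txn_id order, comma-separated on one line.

txn_id=60: merchant='M05' → W
txn_id=61: (no match → NULL) → NULL
txn_id=62: merchant='M05' → W
txn_id=63: merchant='M02' → F
txn_id=64: (no match → NULL) → NULL
txn_id=65: merchant='M04' → K
txn_id=66: (no match → NULL) → NULL
txn_id=67: (no match → NULL) → NULL
txn_id=68: (no match → NULL) → NULL
txn_id=69: (no match → NULL) → NULL

W, NULL, W, F, NULL, K, NULL, NULL, NULL, NULL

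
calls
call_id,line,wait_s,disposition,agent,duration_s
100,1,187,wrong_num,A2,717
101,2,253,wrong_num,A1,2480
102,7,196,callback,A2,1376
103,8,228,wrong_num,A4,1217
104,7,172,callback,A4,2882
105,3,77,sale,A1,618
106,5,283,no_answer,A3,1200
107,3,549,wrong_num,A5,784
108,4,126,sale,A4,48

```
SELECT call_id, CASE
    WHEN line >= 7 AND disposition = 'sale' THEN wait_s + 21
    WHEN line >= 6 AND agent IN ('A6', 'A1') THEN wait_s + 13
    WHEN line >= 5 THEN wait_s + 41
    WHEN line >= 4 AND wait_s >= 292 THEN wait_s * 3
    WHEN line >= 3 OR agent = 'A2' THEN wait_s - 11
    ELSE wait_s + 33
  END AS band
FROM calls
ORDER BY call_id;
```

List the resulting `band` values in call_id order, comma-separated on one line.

176, 286, 237, 269, 213, 66, 324, 538, 115

call_id=100: line >= 3 OR agent = 'A2' → 176
call_id=101: ELSE → 286
call_id=102: line >= 5 → 237
call_id=103: line >= 5 → 269
call_id=104: line >= 5 → 213
call_id=105: line >= 3 OR agent = 'A2' → 66
call_id=106: line >= 5 → 324
call_id=107: line >= 3 OR agent = 'A2' → 538
call_id=108: line >= 3 OR agent = 'A2' → 115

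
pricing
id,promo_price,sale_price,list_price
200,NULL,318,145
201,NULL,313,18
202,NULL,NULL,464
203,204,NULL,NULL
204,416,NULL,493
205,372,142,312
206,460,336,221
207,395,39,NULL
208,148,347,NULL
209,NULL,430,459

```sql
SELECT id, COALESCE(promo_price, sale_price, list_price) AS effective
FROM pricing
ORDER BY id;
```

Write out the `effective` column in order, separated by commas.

id=200: promo_price=NULL, sale_price=318 → 318
id=201: promo_price=NULL, sale_price=313 → 313
id=202: promo_price=NULL, sale_price=NULL, list_price=464 → 464
id=203: promo_price=204 → 204
id=204: promo_price=416 → 416
id=205: promo_price=372 → 372
id=206: promo_price=460 → 460
id=207: promo_price=395 → 395
id=208: promo_price=148 → 148
id=209: promo_price=NULL, sale_price=430 → 430

318, 313, 464, 204, 416, 372, 460, 395, 148, 430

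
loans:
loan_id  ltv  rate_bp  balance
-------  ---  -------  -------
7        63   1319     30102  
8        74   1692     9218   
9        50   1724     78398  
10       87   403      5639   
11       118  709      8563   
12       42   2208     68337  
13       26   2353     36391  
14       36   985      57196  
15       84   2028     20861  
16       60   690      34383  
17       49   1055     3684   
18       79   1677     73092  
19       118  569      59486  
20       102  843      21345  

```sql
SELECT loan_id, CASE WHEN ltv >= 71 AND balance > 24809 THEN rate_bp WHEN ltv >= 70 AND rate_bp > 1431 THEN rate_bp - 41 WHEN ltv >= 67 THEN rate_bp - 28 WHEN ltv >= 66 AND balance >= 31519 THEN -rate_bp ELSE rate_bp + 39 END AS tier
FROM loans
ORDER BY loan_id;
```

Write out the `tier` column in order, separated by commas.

loan_id=7: ELSE → 1358
loan_id=8: ltv >= 70 AND rate_bp > 1431 → 1651
loan_id=9: ELSE → 1763
loan_id=10: ltv >= 67 → 375
loan_id=11: ltv >= 67 → 681
loan_id=12: ELSE → 2247
loan_id=13: ELSE → 2392
loan_id=14: ELSE → 1024
loan_id=15: ltv >= 70 AND rate_bp > 1431 → 1987
loan_id=16: ELSE → 729
loan_id=17: ELSE → 1094
loan_id=18: ltv >= 71 AND balance > 24809 → 1677
loan_id=19: ltv >= 71 AND balance > 24809 → 569
loan_id=20: ltv >= 67 → 815

1358, 1651, 1763, 375, 681, 2247, 2392, 1024, 1987, 729, 1094, 1677, 569, 815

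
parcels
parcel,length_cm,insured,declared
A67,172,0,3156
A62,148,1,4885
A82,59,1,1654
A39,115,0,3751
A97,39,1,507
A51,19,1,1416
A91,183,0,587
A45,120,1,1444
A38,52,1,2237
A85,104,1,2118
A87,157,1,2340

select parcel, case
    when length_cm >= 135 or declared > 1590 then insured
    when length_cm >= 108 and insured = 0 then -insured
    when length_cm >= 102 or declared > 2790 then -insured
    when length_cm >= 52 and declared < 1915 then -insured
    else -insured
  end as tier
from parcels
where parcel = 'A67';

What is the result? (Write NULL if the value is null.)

parcel = A67: length_cm=172, insured=0, declared=3156.
length_cm >= 135 or declared > 1590 → true → 0

0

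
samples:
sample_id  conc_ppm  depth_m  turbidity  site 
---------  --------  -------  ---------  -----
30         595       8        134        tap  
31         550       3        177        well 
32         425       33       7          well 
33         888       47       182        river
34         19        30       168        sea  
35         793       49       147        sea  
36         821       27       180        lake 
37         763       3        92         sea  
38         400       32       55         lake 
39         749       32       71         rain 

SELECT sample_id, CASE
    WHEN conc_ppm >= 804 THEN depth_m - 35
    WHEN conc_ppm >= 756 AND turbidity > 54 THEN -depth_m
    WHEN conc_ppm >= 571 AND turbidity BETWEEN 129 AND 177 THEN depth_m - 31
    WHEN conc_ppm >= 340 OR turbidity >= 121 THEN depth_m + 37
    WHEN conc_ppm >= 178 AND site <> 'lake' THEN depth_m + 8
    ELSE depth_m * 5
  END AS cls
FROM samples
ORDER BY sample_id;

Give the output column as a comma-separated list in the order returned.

sample_id=30: conc_ppm >= 571 AND turbidity BETWEEN 129 AND 177 → -23
sample_id=31: conc_ppm >= 340 OR turbidity >= 121 → 40
sample_id=32: conc_ppm >= 340 OR turbidity >= 121 → 70
sample_id=33: conc_ppm >= 804 → 12
sample_id=34: conc_ppm >= 340 OR turbidity >= 121 → 67
sample_id=35: conc_ppm >= 756 AND turbidity > 54 → -49
sample_id=36: conc_ppm >= 804 → -8
sample_id=37: conc_ppm >= 756 AND turbidity > 54 → -3
sample_id=38: conc_ppm >= 340 OR turbidity >= 121 → 69
sample_id=39: conc_ppm >= 340 OR turbidity >= 121 → 69

-23, 40, 70, 12, 67, -49, -8, -3, 69, 69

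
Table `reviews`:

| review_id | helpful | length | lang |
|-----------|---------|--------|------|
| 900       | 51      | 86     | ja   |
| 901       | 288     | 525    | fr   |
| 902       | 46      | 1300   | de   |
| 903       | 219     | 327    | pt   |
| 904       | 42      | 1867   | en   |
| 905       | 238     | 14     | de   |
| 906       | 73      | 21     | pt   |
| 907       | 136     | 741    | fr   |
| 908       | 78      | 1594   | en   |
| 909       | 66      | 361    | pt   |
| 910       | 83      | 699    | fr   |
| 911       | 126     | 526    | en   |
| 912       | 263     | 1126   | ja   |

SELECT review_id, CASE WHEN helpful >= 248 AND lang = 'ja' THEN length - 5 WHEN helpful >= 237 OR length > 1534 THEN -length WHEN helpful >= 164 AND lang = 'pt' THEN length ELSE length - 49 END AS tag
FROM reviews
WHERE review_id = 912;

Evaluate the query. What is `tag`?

1121

review_id = 912: helpful=263, length=1126, lang=ja.
helpful >= 248 AND lang = 'ja' → true → 1121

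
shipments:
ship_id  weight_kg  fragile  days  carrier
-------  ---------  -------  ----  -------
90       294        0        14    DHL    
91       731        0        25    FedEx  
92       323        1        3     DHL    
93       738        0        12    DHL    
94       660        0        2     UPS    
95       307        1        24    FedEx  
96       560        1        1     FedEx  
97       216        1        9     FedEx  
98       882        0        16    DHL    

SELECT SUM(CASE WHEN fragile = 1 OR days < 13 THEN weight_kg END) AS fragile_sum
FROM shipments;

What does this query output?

ship_id=90: ✗
ship_id=91: ✗
ship_id=92: ✓ → 323
ship_id=93: ✓ → 738
ship_id=94: ✓ → 660
ship_id=95: ✓ → 307
ship_id=96: ✓ → 560
ship_id=97: ✓ → 216
ship_id=98: ✗
fragile_sum = 323 + 738 + 660 + 307 + 560 + 216 = 2804

2804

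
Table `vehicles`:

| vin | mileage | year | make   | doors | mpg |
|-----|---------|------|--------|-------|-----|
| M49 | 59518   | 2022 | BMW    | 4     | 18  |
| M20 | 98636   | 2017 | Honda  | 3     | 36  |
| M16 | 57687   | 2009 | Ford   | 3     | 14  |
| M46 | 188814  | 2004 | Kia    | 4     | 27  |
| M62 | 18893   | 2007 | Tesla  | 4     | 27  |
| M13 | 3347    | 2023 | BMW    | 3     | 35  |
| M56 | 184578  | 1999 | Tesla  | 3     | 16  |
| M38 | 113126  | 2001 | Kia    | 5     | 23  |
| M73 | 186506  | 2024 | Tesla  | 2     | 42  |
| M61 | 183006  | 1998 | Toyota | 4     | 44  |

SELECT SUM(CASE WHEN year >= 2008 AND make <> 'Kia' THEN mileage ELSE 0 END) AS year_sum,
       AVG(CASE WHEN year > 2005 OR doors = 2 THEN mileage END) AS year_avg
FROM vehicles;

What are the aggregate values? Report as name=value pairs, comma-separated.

[year_sum: year >= 2008 AND make <> 'Kia']
vin=M49: ✓ → 59518
vin=M20: ✓ → 98636
vin=M16: ✓ → 57687
vin=M46: ✗
vin=M62: ✗
vin=M13: ✓ → 3347
vin=M56: ✗
vin=M38: ✗
vin=M73: ✓ → 186506
vin=M61: ✗
year_sum = 59518 + 98636 + 57687 + 3347 + 186506 = 405694
—
[year_avg: year > 2005 OR doors = 2]
vin=M49: ✓ → 59518
vin=M20: ✓ → 98636
vin=M16: ✓ → 57687
vin=M46: ✗
vin=M62: ✓ → 18893
vin=M13: ✓ → 3347
vin=M56: ✗
vin=M38: ✗
vin=M73: ✓ → 186506
vin=M61: ✗
year_avg = (59518 + 98636 + 57687 + 18893 + 3347 + 186506) / 6 = 70764.5

year_sum=405694, year_avg=70764.5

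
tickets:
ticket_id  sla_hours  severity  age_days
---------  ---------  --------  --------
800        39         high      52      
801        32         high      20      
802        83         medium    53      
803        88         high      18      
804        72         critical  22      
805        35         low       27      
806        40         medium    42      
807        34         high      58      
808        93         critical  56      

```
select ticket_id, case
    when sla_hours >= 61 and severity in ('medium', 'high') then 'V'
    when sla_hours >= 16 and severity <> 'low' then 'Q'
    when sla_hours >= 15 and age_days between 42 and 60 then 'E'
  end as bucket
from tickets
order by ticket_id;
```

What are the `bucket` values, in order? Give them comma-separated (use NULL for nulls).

Q, Q, V, V, Q, NULL, Q, Q, Q

ticket_id=800: sla_hours >= 16 and severity <> 'low' → Q
ticket_id=801: sla_hours >= 16 and severity <> 'low' → Q
ticket_id=802: sla_hours >= 61 and severity in ('medium', 'high') → V
ticket_id=803: sla_hours >= 61 and severity in ('medium', 'high') → V
ticket_id=804: sla_hours >= 16 and severity <> 'low' → Q
ticket_id=805: (no match → NULL) → NULL
ticket_id=806: sla_hours >= 16 and severity <> 'low' → Q
ticket_id=807: sla_hours >= 16 and severity <> 'low' → Q
ticket_id=808: sla_hours >= 16 and severity <> 'low' → Q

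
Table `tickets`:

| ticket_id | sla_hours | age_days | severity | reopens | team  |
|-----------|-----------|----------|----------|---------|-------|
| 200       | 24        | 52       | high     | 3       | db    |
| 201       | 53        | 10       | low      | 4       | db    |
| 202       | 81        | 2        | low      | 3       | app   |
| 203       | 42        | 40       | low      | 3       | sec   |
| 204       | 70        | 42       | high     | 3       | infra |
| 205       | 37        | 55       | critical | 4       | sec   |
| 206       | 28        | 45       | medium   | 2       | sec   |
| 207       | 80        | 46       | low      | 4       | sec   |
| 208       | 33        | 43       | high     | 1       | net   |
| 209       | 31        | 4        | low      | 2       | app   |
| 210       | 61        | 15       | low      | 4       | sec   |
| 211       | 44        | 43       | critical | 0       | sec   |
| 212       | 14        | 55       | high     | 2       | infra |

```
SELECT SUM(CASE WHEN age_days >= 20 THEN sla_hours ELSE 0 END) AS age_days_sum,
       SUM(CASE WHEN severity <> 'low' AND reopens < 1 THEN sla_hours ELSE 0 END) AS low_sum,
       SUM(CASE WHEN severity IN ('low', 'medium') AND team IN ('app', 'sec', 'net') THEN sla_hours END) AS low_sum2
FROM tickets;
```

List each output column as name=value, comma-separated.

age_days_sum=372, low_sum=44, low_sum2=323

[age_days_sum: age_days >= 20]
ticket_id=200: ✓ → 24
ticket_id=201: ✗
ticket_id=202: ✗
ticket_id=203: ✓ → 42
ticket_id=204: ✓ → 70
ticket_id=205: ✓ → 37
ticket_id=206: ✓ → 28
ticket_id=207: ✓ → 80
ticket_id=208: ✓ → 33
ticket_id=209: ✗
ticket_id=210: ✗
ticket_id=211: ✓ → 44
ticket_id=212: ✓ → 14
age_days_sum = 24 + 42 + 70 + 37 + 28 + 80 + 33 + 44 + 14 = 372
—
[low_sum: severity <> 'low' AND reopens < 1]
ticket_id=200: ✗
ticket_id=201: ✗
ticket_id=202: ✗
ticket_id=203: ✗
ticket_id=204: ✗
ticket_id=205: ✗
ticket_id=206: ✗
ticket_id=207: ✗
ticket_id=208: ✗
ticket_id=209: ✗
ticket_id=210: ✗
ticket_id=211: ✓ → 44
ticket_id=212: ✗
low_sum = 44
—
[low_sum2: severity IN ('low', 'medium') AND team IN ('app', 'sec', 'net')]
ticket_id=200: ✗
ticket_id=201: ✗
ticket_id=202: ✓ → 81
ticket_id=203: ✓ → 42
ticket_id=204: ✗
ticket_id=205: ✗
ticket_id=206: ✓ → 28
ticket_id=207: ✓ → 80
ticket_id=208: ✗
ticket_id=209: ✓ → 31
ticket_id=210: ✓ → 61
ticket_id=211: ✗
ticket_id=212: ✗
low_sum2 = 81 + 42 + 28 + 80 + 31 + 61 = 323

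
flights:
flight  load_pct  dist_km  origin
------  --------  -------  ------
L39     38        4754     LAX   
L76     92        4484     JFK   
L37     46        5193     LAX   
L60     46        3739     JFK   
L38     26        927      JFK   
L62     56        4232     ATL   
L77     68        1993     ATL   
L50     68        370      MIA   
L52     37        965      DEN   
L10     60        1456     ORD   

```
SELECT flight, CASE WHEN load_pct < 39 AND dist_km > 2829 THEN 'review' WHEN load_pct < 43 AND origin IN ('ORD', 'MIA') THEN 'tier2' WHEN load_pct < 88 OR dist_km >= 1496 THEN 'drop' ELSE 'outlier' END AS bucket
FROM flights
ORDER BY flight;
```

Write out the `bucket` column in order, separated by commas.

flight=L10: load_pct < 88 OR dist_km >= 1496 → drop
flight=L37: load_pct < 88 OR dist_km >= 1496 → drop
flight=L38: load_pct < 88 OR dist_km >= 1496 → drop
flight=L39: load_pct < 39 AND dist_km > 2829 → review
flight=L50: load_pct < 88 OR dist_km >= 1496 → drop
flight=L52: load_pct < 88 OR dist_km >= 1496 → drop
flight=L60: load_pct < 88 OR dist_km >= 1496 → drop
flight=L62: load_pct < 88 OR dist_km >= 1496 → drop
flight=L76: load_pct < 88 OR dist_km >= 1496 → drop
flight=L77: load_pct < 88 OR dist_km >= 1496 → drop

drop, drop, drop, review, drop, drop, drop, drop, drop, drop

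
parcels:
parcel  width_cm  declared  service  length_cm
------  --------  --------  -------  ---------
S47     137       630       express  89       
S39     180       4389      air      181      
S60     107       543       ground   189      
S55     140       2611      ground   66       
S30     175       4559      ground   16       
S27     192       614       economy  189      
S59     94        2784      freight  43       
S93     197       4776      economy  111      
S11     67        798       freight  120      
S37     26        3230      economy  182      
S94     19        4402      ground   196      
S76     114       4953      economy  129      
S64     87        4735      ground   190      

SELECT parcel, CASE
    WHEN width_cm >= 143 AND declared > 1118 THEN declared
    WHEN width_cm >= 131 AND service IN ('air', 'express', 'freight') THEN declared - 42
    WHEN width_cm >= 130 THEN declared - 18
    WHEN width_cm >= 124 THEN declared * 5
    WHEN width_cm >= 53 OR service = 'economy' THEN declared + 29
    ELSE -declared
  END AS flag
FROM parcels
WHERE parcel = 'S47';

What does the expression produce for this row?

parcel = S47: width_cm=137, declared=630, service=express, length_cm=89.
width_cm >= 143 AND declared > 1118 → false
width_cm >= 131 AND service IN ('air', 'express', 'freight') → true → 588

588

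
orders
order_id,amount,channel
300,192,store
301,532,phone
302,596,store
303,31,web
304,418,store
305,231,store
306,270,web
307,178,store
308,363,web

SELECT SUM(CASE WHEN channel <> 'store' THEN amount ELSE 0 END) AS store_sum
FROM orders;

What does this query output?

order_id=300: ✗
order_id=301: ✓ → 532
order_id=302: ✗
order_id=303: ✓ → 31
order_id=304: ✗
order_id=305: ✗
order_id=306: ✓ → 270
order_id=307: ✗
order_id=308: ✓ → 363
store_sum = 532 + 31 + 270 + 363 = 1196

1196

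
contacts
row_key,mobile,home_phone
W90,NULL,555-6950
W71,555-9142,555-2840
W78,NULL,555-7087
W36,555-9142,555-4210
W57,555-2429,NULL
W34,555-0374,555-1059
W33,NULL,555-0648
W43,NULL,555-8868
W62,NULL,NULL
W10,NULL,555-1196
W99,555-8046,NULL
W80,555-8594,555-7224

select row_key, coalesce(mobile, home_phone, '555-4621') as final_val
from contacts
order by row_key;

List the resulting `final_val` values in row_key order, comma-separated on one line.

row_key=W10: mobile=NULL, home_phone=555-1196 → 555-1196
row_key=W33: mobile=NULL, home_phone=555-0648 → 555-0648
row_key=W34: mobile=555-0374 → 555-0374
row_key=W36: mobile=555-9142 → 555-9142
row_key=W43: mobile=NULL, home_phone=555-8868 → 555-8868
row_key=W57: mobile=555-2429 → 555-2429
row_key=W62: mobile=NULL, home_phone=NULL, → literal 555-4621 → 555-4621
row_key=W71: mobile=555-9142 → 555-9142
row_key=W78: mobile=NULL, home_phone=555-7087 → 555-7087
row_key=W80: mobile=555-8594 → 555-8594
row_key=W90: mobile=NULL, home_phone=555-6950 → 555-6950
row_key=W99: mobile=555-8046 → 555-8046

555-1196, 555-0648, 555-0374, 555-9142, 555-8868, 555-2429, 555-4621, 555-9142, 555-7087, 555-8594, 555-6950, 555-8046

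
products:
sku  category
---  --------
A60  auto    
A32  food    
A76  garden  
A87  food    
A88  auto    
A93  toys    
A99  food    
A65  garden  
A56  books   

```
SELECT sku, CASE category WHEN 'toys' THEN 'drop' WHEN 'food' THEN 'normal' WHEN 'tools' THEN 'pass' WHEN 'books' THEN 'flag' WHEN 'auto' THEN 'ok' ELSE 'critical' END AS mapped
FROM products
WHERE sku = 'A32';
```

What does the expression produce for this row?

sku = A32: category=food.
category='toys' → false
category='food' → true → normal

normal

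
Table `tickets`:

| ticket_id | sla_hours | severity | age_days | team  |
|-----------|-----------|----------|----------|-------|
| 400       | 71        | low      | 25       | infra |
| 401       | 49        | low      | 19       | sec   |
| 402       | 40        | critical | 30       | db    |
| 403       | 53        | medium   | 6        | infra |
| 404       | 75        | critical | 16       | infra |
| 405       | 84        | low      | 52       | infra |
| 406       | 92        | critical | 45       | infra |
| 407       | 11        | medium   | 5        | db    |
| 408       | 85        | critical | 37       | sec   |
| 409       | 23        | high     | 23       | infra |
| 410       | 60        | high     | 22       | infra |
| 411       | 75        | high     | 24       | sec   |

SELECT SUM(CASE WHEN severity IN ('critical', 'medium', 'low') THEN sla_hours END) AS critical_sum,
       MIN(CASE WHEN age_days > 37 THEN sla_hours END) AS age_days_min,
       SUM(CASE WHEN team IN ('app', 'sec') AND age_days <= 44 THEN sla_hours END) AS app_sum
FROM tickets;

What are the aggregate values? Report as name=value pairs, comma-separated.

[critical_sum: severity IN ('critical', 'medium', 'low')]
ticket_id=400: ✓ → 71
ticket_id=401: ✓ → 49
ticket_id=402: ✓ → 40
ticket_id=403: ✓ → 53
ticket_id=404: ✓ → 75
ticket_id=405: ✓ → 84
ticket_id=406: ✓ → 92
ticket_id=407: ✓ → 11
ticket_id=408: ✓ → 85
ticket_id=409: ✗
ticket_id=410: ✗
ticket_id=411: ✗
critical_sum = 71 + 49 + 40 + 53 + 75 + 84 + 92 + 11 + 85 = 560
—
[age_days_min: age_days > 37]
ticket_id=400: ✗
ticket_id=401: ✗
ticket_id=402: ✗
ticket_id=403: ✗
ticket_id=404: ✗
ticket_id=405: ✓ → 84
ticket_id=406: ✓ → 92
ticket_id=407: ✗
ticket_id=408: ✗
ticket_id=409: ✗
ticket_id=410: ✗
ticket_id=411: ✗
age_days_min = MIN(84, 92) = 84
—
[app_sum: team IN ('app', 'sec') AND age_days <= 44]
ticket_id=400: ✗
ticket_id=401: ✓ → 49
ticket_id=402: ✗
ticket_id=403: ✗
ticket_id=404: ✗
ticket_id=405: ✗
ticket_id=406: ✗
ticket_id=407: ✗
ticket_id=408: ✓ → 85
ticket_id=409: ✗
ticket_id=410: ✗
ticket_id=411: ✓ → 75
app_sum = 49 + 85 + 75 = 209

critical_sum=560, age_days_min=84, app_sum=209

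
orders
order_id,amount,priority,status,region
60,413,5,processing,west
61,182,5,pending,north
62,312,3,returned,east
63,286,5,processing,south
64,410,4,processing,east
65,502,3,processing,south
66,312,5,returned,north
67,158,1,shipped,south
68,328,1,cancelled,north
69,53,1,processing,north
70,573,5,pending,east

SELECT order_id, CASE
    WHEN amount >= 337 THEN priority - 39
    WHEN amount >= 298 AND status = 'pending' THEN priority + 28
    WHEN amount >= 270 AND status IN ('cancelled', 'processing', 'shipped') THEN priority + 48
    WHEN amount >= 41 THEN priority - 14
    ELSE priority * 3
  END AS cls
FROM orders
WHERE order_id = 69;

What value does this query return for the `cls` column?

-13

order_id = 69: amount=53, priority=1, status=processing, region=north.
amount >= 337 → false
amount >= 298 AND status = 'pending' → false
amount >= 270 AND status IN ('cancelled', 'processing', 'shipped') → false
amount >= 41 → true → -13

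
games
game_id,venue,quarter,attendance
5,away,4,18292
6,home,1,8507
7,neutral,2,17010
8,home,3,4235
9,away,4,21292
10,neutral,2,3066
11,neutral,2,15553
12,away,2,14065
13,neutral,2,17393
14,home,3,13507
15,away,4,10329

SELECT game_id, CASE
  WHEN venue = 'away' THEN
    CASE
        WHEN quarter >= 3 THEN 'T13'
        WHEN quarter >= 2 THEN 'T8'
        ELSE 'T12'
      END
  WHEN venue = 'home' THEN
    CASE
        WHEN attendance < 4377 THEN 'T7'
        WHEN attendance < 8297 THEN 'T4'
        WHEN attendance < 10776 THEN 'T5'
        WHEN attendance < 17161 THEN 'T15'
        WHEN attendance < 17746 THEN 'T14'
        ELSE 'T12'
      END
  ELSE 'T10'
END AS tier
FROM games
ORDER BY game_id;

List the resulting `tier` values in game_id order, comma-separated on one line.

game_id=5: venue='away' → inner[quarter >= 3] → T13
game_id=6: venue='home' → inner[attendance < 10776] → T5
game_id=7: venue='neutral' → outer ELSE → T10
game_id=8: venue='home' → inner[attendance < 4377] → T7
game_id=9: venue='away' → inner[quarter >= 3] → T13
game_id=10: venue='neutral' → outer ELSE → T10
game_id=11: venue='neutral' → outer ELSE → T10
game_id=12: venue='away' → inner[quarter >= 2] → T8
game_id=13: venue='neutral' → outer ELSE → T10
game_id=14: venue='home' → inner[attendance < 17161] → T15
game_id=15: venue='away' → inner[quarter >= 3] → T13

T13, T5, T10, T7, T13, T10, T10, T8, T10, T15, T13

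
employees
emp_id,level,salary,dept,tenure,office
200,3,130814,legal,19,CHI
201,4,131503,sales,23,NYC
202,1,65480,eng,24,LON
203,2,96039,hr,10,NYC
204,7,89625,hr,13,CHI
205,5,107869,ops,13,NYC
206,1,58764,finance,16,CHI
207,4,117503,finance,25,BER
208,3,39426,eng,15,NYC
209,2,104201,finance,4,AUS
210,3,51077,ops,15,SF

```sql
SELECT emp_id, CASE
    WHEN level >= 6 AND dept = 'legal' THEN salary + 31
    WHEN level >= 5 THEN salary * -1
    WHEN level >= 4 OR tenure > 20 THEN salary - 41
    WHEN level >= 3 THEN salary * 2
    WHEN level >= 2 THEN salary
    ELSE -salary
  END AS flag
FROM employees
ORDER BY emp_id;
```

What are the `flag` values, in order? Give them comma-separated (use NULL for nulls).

261628, 131462, 65439, 96039, -89625, -107869, -58764, 117462, 78852, 104201, 102154

emp_id=200: level >= 3 → 261628
emp_id=201: level >= 4 OR tenure > 20 → 131462
emp_id=202: level >= 4 OR tenure > 20 → 65439
emp_id=203: level >= 2 → 96039
emp_id=204: level >= 5 → -89625
emp_id=205: level >= 5 → -107869
emp_id=206: ELSE → -58764
emp_id=207: level >= 4 OR tenure > 20 → 117462
emp_id=208: level >= 3 → 78852
emp_id=209: level >= 2 → 104201
emp_id=210: level >= 3 → 102154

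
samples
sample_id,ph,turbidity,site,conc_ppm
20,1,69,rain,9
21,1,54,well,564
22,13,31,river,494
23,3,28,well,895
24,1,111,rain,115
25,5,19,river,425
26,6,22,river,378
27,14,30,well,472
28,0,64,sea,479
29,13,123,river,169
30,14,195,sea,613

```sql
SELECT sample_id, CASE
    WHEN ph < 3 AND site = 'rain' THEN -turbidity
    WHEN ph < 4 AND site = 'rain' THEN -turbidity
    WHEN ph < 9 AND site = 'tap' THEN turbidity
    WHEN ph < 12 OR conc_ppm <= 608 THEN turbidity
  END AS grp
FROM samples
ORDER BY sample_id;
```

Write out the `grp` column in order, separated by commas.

sample_id=20: ph < 3 AND site = 'rain' → -69
sample_id=21: ph < 12 OR conc_ppm <= 608 → 54
sample_id=22: ph < 12 OR conc_ppm <= 608 → 31
sample_id=23: ph < 12 OR conc_ppm <= 608 → 28
sample_id=24: ph < 3 AND site = 'rain' → -111
sample_id=25: ph < 12 OR conc_ppm <= 608 → 19
sample_id=26: ph < 12 OR conc_ppm <= 608 → 22
sample_id=27: ph < 12 OR conc_ppm <= 608 → 30
sample_id=28: ph < 12 OR conc_ppm <= 608 → 64
sample_id=29: ph < 12 OR conc_ppm <= 608 → 123
sample_id=30: (no match → NULL) → NULL

-69, 54, 31, 28, -111, 19, 22, 30, 64, 123, NULL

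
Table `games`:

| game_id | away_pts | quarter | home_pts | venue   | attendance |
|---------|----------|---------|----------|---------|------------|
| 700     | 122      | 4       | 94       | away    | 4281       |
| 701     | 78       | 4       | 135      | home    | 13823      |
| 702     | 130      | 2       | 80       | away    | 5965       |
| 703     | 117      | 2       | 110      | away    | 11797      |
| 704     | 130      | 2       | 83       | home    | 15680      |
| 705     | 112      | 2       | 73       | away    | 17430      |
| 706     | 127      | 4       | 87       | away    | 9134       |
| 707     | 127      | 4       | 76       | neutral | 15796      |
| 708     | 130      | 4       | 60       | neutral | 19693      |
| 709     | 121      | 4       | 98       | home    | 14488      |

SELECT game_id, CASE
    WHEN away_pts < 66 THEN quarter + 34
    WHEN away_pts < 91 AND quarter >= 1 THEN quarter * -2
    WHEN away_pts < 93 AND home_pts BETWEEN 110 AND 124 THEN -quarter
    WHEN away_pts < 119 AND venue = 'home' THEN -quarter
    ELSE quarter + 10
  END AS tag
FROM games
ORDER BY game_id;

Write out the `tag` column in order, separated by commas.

game_id=700: ELSE → 14
game_id=701: away_pts < 91 AND quarter >= 1 → -8
game_id=702: ELSE → 12
game_id=703: ELSE → 12
game_id=704: ELSE → 12
game_id=705: ELSE → 12
game_id=706: ELSE → 14
game_id=707: ELSE → 14
game_id=708: ELSE → 14
game_id=709: ELSE → 14

14, -8, 12, 12, 12, 12, 14, 14, 14, 14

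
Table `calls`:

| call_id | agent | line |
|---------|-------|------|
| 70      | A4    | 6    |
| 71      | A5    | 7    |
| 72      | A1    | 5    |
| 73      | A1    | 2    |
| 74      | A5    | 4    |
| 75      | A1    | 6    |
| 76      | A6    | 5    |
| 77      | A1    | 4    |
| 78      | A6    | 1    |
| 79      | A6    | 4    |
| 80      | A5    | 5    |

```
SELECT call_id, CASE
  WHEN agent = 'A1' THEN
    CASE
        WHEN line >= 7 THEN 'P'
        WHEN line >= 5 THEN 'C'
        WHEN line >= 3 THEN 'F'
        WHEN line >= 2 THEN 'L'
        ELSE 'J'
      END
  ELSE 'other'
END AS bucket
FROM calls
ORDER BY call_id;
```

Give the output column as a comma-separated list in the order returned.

other, other, C, L, other, C, other, F, other, other, other

call_id=70: agent='A4' → outer ELSE → other
call_id=71: agent='A5' → outer ELSE → other
call_id=72: agent='A1' → inner[line >= 5] → C
call_id=73: agent='A1' → inner[line >= 2] → L
call_id=74: agent='A5' → outer ELSE → other
call_id=75: agent='A1' → inner[line >= 5] → C
call_id=76: agent='A6' → outer ELSE → other
call_id=77: agent='A1' → inner[line >= 3] → F
call_id=78: agent='A6' → outer ELSE → other
call_id=79: agent='A6' → outer ELSE → other
call_id=80: agent='A5' → outer ELSE → other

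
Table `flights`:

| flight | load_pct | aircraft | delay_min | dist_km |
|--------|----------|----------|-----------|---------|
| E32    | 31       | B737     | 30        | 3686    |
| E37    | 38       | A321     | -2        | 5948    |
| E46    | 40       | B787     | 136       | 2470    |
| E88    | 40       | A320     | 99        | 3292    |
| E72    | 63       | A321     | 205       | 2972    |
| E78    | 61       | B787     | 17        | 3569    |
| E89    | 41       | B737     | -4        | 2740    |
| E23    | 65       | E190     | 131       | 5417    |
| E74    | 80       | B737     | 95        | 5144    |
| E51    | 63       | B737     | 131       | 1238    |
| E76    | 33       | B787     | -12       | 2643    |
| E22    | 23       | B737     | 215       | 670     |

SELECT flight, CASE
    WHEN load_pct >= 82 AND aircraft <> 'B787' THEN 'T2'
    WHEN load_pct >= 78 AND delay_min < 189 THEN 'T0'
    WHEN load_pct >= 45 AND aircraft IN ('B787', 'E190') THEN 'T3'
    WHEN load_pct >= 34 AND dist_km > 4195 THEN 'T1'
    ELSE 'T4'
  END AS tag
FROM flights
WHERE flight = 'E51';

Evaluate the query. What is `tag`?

T4

flight = E51: load_pct=63, aircraft=B737, delay_min=131, dist_km=1238.
load_pct >= 82 AND aircraft <> 'B787' → false
load_pct >= 78 AND delay_min < 189 → false
load_pct >= 45 AND aircraft IN ('B787', 'E190') → false
load_pct >= 34 AND dist_km > 4195 → false
No prior WHEN matched → ELSE → T4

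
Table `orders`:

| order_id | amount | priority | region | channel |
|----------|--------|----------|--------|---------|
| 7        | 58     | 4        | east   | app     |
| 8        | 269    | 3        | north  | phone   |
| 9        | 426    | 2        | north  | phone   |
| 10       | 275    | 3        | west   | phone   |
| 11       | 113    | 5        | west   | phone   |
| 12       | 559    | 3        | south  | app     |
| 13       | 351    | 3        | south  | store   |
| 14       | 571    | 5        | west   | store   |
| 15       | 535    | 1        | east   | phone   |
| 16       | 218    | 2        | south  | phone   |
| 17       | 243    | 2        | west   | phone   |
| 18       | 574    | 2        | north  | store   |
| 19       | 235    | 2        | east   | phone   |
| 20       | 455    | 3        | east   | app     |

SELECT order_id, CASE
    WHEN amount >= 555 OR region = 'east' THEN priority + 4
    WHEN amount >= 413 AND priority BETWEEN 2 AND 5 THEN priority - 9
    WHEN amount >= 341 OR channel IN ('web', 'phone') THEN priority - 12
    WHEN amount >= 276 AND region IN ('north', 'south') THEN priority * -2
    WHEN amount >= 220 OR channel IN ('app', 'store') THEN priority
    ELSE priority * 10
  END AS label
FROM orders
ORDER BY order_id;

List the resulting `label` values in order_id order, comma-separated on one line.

8, -9, -7, -9, -7, 7, -9, 9, 5, -10, -10, 6, 6, 7

order_id=7: amount >= 555 OR region = 'east' → 8
order_id=8: amount >= 341 OR channel IN ('web', 'phone') → -9
order_id=9: amount >= 413 AND priority BETWEEN 2 AND 5 → -7
order_id=10: amount >= 341 OR channel IN ('web', 'phone') → -9
order_id=11: amount >= 341 OR channel IN ('web', 'phone') → -7
order_id=12: amount >= 555 OR region = 'east' → 7
order_id=13: amount >= 341 OR channel IN ('web', 'phone') → -9
order_id=14: amount >= 555 OR region = 'east' → 9
order_id=15: amount >= 555 OR region = 'east' → 5
order_id=16: amount >= 341 OR channel IN ('web', 'phone') → -10
order_id=17: amount >= 341 OR channel IN ('web', 'phone') → -10
order_id=18: amount >= 555 OR region = 'east' → 6
order_id=19: amount >= 555 OR region = 'east' → 6
order_id=20: amount >= 555 OR region = 'east' → 7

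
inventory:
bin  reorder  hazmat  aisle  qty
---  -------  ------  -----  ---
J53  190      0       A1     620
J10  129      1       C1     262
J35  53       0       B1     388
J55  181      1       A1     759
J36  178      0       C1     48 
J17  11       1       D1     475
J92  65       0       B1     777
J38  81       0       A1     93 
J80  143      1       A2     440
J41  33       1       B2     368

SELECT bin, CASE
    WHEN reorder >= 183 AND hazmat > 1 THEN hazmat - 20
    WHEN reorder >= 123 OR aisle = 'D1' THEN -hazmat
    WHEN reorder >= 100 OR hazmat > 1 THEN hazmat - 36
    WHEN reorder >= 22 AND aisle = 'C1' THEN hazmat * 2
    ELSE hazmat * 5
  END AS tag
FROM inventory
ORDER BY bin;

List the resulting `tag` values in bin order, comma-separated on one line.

bin=J10: reorder >= 123 OR aisle = 'D1' → -1
bin=J17: reorder >= 123 OR aisle = 'D1' → -1
bin=J35: ELSE → 0
bin=J36: reorder >= 123 OR aisle = 'D1' → 0
bin=J38: ELSE → 0
bin=J41: ELSE → 5
bin=J53: reorder >= 123 OR aisle = 'D1' → 0
bin=J55: reorder >= 123 OR aisle = 'D1' → -1
bin=J80: reorder >= 123 OR aisle = 'D1' → -1
bin=J92: ELSE → 0

-1, -1, 0, 0, 0, 5, 0, -1, -1, 0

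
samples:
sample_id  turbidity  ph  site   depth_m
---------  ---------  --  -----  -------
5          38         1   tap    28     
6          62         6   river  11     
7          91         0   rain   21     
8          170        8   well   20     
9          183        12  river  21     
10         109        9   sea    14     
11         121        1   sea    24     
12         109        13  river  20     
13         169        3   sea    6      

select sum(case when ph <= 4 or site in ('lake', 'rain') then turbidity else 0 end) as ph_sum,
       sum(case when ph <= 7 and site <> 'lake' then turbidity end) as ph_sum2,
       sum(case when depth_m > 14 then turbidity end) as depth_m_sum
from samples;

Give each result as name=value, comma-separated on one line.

[ph_sum: ph <= 4 or site in ('lake', 'rain')]
sample_id=5: ✓ → 38
sample_id=6: ✗
sample_id=7: ✓ → 91
sample_id=8: ✗
sample_id=9: ✗
sample_id=10: ✗
sample_id=11: ✓ → 121
sample_id=12: ✗
sample_id=13: ✓ → 169
ph_sum = 38 + 91 + 121 + 169 = 419
—
[ph_sum2: ph <= 7 and site <> 'lake']
sample_id=5: ✓ → 38
sample_id=6: ✓ → 62
sample_id=7: ✓ → 91
sample_id=8: ✗
sample_id=9: ✗
sample_id=10: ✗
sample_id=11: ✓ → 121
sample_id=12: ✗
sample_id=13: ✓ → 169
ph_sum2 = 38 + 62 + 91 + 121 + 169 = 481
—
[depth_m_sum: depth_m > 14]
sample_id=5: ✓ → 38
sample_id=6: ✗
sample_id=7: ✓ → 91
sample_id=8: ✓ → 170
sample_id=9: ✓ → 183
sample_id=10: ✗
sample_id=11: ✓ → 121
sample_id=12: ✓ → 109
sample_id=13: ✗
depth_m_sum = 38 + 91 + 170 + 183 + 121 + 109 = 712

ph_sum=419, ph_sum2=481, depth_m_sum=712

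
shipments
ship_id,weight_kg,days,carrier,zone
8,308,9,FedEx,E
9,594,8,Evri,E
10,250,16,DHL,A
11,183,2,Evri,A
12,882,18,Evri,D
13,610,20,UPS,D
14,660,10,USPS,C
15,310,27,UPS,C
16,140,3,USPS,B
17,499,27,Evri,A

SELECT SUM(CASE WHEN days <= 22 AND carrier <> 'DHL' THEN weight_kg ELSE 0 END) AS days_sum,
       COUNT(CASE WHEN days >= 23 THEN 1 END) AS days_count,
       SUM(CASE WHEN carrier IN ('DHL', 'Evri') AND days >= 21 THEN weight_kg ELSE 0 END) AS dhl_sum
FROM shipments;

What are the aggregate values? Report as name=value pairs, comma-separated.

days_sum=3377, days_count=2, dhl_sum=499

[days_sum: days <= 22 AND carrier <> 'DHL']
ship_id=8: ✓ → 308
ship_id=9: ✓ → 594
ship_id=10: ✗
ship_id=11: ✓ → 183
ship_id=12: ✓ → 882
ship_id=13: ✓ → 610
ship_id=14: ✓ → 660
ship_id=15: ✗
ship_id=16: ✓ → 140
ship_id=17: ✗
days_sum = 308 + 594 + 183 + 882 + 610 + 660 + 140 = 3377
—
[days_count: days >= 23]
ship_id=8: ✗
ship_id=9: ✗
ship_id=10: ✗
ship_id=11: ✗
ship_id=12: ✗
ship_id=13: ✗
ship_id=14: ✗
ship_id=15: ✓ → 1
ship_id=16: ✗
ship_id=17: ✓ → 1
days_count = COUNT(1, 1) = 2
—
[dhl_sum: carrier IN ('DHL', 'Evri') AND days >= 21]
ship_id=8: ✗
ship_id=9: ✗
ship_id=10: ✗
ship_id=11: ✗
ship_id=12: ✗
ship_id=13: ✗
ship_id=14: ✗
ship_id=15: ✗
ship_id=16: ✗
ship_id=17: ✓ → 499
dhl_sum = 499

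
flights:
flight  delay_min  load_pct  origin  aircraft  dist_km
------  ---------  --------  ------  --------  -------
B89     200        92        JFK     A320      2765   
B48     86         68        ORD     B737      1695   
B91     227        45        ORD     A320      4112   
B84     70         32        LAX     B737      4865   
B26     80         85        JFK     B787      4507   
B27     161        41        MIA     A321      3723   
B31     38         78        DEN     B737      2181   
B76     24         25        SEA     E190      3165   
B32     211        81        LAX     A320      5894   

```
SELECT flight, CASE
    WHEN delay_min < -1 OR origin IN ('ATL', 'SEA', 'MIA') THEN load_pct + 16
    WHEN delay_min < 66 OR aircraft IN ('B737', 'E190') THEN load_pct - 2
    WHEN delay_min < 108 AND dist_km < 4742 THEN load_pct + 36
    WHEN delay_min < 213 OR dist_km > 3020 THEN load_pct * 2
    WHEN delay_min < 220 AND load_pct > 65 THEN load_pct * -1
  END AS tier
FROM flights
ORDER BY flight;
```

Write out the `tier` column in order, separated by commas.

flight=B26: delay_min < 108 AND dist_km < 4742 → 121
flight=B27: delay_min < -1 OR origin IN ('ATL', 'SEA', 'MIA') → 57
flight=B31: delay_min < 66 OR aircraft IN ('B737', 'E190') → 76
flight=B32: delay_min < 213 OR dist_km > 3020 → 162
flight=B48: delay_min < 66 OR aircraft IN ('B737', 'E190') → 66
flight=B76: delay_min < -1 OR origin IN ('ATL', 'SEA', 'MIA') → 41
flight=B84: delay_min < 66 OR aircraft IN ('B737', 'E190') → 30
flight=B89: delay_min < 213 OR dist_km > 3020 → 184
flight=B91: delay_min < 213 OR dist_km > 3020 → 90

121, 57, 76, 162, 66, 41, 30, 184, 90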